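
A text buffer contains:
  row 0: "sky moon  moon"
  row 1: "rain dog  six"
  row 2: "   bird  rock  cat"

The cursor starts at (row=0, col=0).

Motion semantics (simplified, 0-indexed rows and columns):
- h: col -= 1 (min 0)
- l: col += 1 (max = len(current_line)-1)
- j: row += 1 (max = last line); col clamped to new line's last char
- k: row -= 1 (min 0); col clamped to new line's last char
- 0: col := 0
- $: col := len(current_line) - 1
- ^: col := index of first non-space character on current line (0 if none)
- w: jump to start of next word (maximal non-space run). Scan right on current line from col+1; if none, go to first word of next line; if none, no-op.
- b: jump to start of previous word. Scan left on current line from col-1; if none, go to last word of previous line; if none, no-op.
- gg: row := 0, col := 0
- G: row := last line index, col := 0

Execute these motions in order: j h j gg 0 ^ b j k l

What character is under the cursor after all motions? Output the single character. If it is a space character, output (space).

Answer: k

Derivation:
After 1 (j): row=1 col=0 char='r'
After 2 (h): row=1 col=0 char='r'
After 3 (j): row=2 col=0 char='_'
After 4 (gg): row=0 col=0 char='s'
After 5 (0): row=0 col=0 char='s'
After 6 (^): row=0 col=0 char='s'
After 7 (b): row=0 col=0 char='s'
After 8 (j): row=1 col=0 char='r'
After 9 (k): row=0 col=0 char='s'
After 10 (l): row=0 col=1 char='k'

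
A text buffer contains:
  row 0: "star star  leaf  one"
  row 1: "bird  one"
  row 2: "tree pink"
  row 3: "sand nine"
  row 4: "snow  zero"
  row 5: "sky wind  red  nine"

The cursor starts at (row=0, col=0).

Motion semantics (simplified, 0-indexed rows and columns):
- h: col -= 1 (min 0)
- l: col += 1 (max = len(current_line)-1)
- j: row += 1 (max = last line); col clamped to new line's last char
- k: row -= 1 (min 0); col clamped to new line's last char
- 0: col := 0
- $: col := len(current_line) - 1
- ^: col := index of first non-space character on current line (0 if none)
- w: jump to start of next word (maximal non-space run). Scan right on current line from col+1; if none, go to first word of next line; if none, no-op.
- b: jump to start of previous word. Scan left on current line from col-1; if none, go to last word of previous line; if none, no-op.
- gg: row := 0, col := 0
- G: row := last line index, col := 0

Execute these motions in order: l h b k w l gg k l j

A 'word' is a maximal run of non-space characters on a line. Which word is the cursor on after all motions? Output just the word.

Answer: bird

Derivation:
After 1 (l): row=0 col=1 char='t'
After 2 (h): row=0 col=0 char='s'
After 3 (b): row=0 col=0 char='s'
After 4 (k): row=0 col=0 char='s'
After 5 (w): row=0 col=5 char='s'
After 6 (l): row=0 col=6 char='t'
After 7 (gg): row=0 col=0 char='s'
After 8 (k): row=0 col=0 char='s'
After 9 (l): row=0 col=1 char='t'
After 10 (j): row=1 col=1 char='i'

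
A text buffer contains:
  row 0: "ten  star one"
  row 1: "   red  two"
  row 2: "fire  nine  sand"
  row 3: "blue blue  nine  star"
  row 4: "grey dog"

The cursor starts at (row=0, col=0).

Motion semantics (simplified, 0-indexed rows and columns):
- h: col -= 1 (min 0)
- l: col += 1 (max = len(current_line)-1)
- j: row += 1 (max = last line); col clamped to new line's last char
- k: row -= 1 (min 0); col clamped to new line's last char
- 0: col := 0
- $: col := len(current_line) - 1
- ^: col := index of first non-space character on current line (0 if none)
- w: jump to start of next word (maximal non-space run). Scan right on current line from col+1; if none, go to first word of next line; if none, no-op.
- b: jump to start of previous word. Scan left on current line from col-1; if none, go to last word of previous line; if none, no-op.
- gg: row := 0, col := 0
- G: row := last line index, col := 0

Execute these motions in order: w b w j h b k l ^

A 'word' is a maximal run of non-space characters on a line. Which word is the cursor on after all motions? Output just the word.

Answer: ten

Derivation:
After 1 (w): row=0 col=5 char='s'
After 2 (b): row=0 col=0 char='t'
After 3 (w): row=0 col=5 char='s'
After 4 (j): row=1 col=5 char='d'
After 5 (h): row=1 col=4 char='e'
After 6 (b): row=1 col=3 char='r'
After 7 (k): row=0 col=3 char='_'
After 8 (l): row=0 col=4 char='_'
After 9 (^): row=0 col=0 char='t'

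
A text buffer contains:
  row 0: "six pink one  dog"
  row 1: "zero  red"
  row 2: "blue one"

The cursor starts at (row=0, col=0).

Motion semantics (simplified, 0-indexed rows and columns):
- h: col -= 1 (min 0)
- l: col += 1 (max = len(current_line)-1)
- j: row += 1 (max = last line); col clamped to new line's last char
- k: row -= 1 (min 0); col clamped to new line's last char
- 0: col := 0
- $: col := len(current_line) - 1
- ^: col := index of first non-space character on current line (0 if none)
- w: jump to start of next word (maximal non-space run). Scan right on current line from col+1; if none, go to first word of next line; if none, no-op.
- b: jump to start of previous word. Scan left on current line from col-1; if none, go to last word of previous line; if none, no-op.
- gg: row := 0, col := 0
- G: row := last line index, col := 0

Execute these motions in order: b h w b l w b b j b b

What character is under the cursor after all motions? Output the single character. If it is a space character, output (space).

After 1 (b): row=0 col=0 char='s'
After 2 (h): row=0 col=0 char='s'
After 3 (w): row=0 col=4 char='p'
After 4 (b): row=0 col=0 char='s'
After 5 (l): row=0 col=1 char='i'
After 6 (w): row=0 col=4 char='p'
After 7 (b): row=0 col=0 char='s'
After 8 (b): row=0 col=0 char='s'
After 9 (j): row=1 col=0 char='z'
After 10 (b): row=0 col=14 char='d'
After 11 (b): row=0 col=9 char='o'

Answer: o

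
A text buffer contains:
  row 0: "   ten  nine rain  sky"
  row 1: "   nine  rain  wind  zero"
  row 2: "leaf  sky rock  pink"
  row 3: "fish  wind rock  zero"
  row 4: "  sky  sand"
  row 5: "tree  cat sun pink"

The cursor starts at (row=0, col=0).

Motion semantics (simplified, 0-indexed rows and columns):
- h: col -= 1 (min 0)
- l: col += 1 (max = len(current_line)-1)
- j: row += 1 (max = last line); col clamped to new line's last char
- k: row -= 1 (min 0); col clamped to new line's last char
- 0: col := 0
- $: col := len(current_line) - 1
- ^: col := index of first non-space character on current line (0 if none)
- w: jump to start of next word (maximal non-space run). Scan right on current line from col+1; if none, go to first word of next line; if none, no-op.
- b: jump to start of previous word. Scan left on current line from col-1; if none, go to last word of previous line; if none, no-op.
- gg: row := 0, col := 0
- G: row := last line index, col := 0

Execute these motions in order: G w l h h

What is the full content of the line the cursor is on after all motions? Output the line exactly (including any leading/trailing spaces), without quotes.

After 1 (G): row=5 col=0 char='t'
After 2 (w): row=5 col=6 char='c'
After 3 (l): row=5 col=7 char='a'
After 4 (h): row=5 col=6 char='c'
After 5 (h): row=5 col=5 char='_'

Answer: tree  cat sun pink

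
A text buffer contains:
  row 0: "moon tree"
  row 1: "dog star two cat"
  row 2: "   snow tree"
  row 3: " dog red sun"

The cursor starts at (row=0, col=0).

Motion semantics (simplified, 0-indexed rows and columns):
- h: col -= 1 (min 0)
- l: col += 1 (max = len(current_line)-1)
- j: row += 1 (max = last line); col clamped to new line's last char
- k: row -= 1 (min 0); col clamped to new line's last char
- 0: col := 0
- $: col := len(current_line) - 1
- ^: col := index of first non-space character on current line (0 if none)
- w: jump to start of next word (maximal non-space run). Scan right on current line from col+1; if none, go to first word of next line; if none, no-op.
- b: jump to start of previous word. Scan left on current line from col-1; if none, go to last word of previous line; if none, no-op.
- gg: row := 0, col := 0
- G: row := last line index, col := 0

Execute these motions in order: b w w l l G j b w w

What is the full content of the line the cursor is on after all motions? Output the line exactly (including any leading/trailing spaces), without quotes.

After 1 (b): row=0 col=0 char='m'
After 2 (w): row=0 col=5 char='t'
After 3 (w): row=1 col=0 char='d'
After 4 (l): row=1 col=1 char='o'
After 5 (l): row=1 col=2 char='g'
After 6 (G): row=3 col=0 char='_'
After 7 (j): row=3 col=0 char='_'
After 8 (b): row=2 col=8 char='t'
After 9 (w): row=3 col=1 char='d'
After 10 (w): row=3 col=5 char='r'

Answer:  dog red sun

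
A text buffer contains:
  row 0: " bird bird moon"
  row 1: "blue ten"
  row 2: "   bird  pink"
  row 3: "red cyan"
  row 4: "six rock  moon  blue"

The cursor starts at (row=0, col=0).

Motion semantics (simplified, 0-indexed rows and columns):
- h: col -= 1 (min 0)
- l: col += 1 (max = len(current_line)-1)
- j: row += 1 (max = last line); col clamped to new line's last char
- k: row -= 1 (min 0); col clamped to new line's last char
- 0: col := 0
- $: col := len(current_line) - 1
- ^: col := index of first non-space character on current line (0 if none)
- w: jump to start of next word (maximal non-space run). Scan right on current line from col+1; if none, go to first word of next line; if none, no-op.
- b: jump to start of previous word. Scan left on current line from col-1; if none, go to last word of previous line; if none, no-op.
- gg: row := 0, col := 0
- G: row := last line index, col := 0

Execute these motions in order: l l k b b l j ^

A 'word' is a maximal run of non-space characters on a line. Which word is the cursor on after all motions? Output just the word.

Answer: blue

Derivation:
After 1 (l): row=0 col=1 char='b'
After 2 (l): row=0 col=2 char='i'
After 3 (k): row=0 col=2 char='i'
After 4 (b): row=0 col=1 char='b'
After 5 (b): row=0 col=1 char='b'
After 6 (l): row=0 col=2 char='i'
After 7 (j): row=1 col=2 char='u'
After 8 (^): row=1 col=0 char='b'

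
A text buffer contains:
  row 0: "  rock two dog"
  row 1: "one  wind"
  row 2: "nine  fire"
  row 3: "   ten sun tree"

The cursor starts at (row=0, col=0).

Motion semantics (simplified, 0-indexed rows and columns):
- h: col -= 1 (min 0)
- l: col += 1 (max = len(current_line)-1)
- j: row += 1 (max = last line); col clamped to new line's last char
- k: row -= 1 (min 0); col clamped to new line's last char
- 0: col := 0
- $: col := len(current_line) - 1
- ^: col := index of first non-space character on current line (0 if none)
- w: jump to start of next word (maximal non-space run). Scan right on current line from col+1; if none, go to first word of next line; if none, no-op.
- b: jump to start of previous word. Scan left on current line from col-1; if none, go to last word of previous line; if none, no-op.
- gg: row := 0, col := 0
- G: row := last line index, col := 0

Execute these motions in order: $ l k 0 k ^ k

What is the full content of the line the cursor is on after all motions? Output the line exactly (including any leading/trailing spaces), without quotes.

Answer:   rock two dog

Derivation:
After 1 ($): row=0 col=13 char='g'
After 2 (l): row=0 col=13 char='g'
After 3 (k): row=0 col=13 char='g'
After 4 (0): row=0 col=0 char='_'
After 5 (k): row=0 col=0 char='_'
After 6 (^): row=0 col=2 char='r'
After 7 (k): row=0 col=2 char='r'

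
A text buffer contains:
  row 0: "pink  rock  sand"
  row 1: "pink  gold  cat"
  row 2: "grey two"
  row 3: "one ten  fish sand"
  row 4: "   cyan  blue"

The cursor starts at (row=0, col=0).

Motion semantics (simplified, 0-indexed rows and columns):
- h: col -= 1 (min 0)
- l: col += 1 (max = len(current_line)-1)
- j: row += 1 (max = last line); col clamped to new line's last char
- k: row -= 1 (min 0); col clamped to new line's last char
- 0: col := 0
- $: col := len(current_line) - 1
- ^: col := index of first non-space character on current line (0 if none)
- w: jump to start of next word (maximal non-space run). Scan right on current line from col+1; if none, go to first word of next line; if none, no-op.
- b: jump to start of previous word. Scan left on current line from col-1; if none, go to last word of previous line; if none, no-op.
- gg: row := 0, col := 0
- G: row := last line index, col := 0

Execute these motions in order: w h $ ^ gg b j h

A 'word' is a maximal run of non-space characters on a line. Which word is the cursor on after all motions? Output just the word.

After 1 (w): row=0 col=6 char='r'
After 2 (h): row=0 col=5 char='_'
After 3 ($): row=0 col=15 char='d'
After 4 (^): row=0 col=0 char='p'
After 5 (gg): row=0 col=0 char='p'
After 6 (b): row=0 col=0 char='p'
After 7 (j): row=1 col=0 char='p'
After 8 (h): row=1 col=0 char='p'

Answer: pink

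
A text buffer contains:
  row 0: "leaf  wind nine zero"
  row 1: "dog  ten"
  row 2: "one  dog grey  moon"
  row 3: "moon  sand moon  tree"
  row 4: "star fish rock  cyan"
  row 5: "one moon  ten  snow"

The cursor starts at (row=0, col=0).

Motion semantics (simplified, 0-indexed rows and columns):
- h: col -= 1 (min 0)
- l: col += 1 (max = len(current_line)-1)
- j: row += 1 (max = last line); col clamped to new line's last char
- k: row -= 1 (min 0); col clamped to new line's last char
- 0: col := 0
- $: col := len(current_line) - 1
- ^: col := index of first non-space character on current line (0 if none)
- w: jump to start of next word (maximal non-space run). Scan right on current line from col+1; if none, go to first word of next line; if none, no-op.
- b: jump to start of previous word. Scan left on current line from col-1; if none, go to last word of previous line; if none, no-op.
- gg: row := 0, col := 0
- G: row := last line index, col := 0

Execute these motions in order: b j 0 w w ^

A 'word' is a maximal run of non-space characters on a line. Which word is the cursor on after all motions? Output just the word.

Answer: one

Derivation:
After 1 (b): row=0 col=0 char='l'
After 2 (j): row=1 col=0 char='d'
After 3 (0): row=1 col=0 char='d'
After 4 (w): row=1 col=5 char='t'
After 5 (w): row=2 col=0 char='o'
After 6 (^): row=2 col=0 char='o'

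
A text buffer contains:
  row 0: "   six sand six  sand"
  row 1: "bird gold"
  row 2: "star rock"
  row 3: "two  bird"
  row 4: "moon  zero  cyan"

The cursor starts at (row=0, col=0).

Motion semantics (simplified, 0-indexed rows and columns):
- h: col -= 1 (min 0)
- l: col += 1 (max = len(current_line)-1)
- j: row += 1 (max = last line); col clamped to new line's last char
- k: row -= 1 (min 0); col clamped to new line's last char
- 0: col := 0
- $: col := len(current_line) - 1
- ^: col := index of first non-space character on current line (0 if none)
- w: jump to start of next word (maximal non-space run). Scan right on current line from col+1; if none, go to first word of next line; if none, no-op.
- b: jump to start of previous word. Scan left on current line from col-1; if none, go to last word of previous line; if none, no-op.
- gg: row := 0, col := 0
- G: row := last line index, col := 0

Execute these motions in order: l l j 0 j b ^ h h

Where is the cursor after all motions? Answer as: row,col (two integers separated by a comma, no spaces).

Answer: 1,0

Derivation:
After 1 (l): row=0 col=1 char='_'
After 2 (l): row=0 col=2 char='_'
After 3 (j): row=1 col=2 char='r'
After 4 (0): row=1 col=0 char='b'
After 5 (j): row=2 col=0 char='s'
After 6 (b): row=1 col=5 char='g'
After 7 (^): row=1 col=0 char='b'
After 8 (h): row=1 col=0 char='b'
After 9 (h): row=1 col=0 char='b'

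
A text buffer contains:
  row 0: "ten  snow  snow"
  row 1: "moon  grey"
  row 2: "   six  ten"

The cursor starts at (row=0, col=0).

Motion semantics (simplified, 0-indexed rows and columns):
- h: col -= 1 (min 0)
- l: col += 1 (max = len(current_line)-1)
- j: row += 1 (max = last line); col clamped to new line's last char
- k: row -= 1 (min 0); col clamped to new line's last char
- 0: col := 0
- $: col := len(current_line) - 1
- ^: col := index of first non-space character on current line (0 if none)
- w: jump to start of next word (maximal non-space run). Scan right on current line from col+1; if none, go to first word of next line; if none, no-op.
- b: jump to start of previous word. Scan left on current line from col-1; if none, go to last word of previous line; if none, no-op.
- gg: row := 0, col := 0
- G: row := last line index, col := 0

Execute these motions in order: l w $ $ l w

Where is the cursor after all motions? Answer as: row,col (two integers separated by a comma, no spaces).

After 1 (l): row=0 col=1 char='e'
After 2 (w): row=0 col=5 char='s'
After 3 ($): row=0 col=14 char='w'
After 4 ($): row=0 col=14 char='w'
After 5 (l): row=0 col=14 char='w'
After 6 (w): row=1 col=0 char='m'

Answer: 1,0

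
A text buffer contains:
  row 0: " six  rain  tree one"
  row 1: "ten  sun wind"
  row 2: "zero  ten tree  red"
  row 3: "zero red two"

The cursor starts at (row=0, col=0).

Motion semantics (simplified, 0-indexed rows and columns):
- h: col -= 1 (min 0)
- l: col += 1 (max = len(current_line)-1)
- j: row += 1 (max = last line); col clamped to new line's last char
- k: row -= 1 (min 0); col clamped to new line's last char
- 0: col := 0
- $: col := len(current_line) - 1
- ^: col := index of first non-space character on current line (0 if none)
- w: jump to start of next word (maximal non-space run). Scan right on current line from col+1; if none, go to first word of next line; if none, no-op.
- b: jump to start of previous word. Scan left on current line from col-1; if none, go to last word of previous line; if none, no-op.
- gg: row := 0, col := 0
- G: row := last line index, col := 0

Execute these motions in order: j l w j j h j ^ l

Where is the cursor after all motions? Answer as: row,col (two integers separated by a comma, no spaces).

Answer: 3,1

Derivation:
After 1 (j): row=1 col=0 char='t'
After 2 (l): row=1 col=1 char='e'
After 3 (w): row=1 col=5 char='s'
After 4 (j): row=2 col=5 char='_'
After 5 (j): row=3 col=5 char='r'
After 6 (h): row=3 col=4 char='_'
After 7 (j): row=3 col=4 char='_'
After 8 (^): row=3 col=0 char='z'
After 9 (l): row=3 col=1 char='e'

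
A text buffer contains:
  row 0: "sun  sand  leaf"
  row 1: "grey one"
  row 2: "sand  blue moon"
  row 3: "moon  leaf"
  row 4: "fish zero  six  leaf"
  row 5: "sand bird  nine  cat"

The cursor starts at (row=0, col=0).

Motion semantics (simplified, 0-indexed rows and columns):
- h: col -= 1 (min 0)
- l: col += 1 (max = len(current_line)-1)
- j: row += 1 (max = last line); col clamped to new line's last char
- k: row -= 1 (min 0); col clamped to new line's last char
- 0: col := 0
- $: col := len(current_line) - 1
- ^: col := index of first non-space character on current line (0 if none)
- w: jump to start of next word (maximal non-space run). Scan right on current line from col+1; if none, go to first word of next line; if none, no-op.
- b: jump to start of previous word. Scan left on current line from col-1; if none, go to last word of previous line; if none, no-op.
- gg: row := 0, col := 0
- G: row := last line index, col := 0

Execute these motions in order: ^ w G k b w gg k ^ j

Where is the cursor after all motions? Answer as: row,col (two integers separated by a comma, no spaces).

Answer: 1,0

Derivation:
After 1 (^): row=0 col=0 char='s'
After 2 (w): row=0 col=5 char='s'
After 3 (G): row=5 col=0 char='s'
After 4 (k): row=4 col=0 char='f'
After 5 (b): row=3 col=6 char='l'
After 6 (w): row=4 col=0 char='f'
After 7 (gg): row=0 col=0 char='s'
After 8 (k): row=0 col=0 char='s'
After 9 (^): row=0 col=0 char='s'
After 10 (j): row=1 col=0 char='g'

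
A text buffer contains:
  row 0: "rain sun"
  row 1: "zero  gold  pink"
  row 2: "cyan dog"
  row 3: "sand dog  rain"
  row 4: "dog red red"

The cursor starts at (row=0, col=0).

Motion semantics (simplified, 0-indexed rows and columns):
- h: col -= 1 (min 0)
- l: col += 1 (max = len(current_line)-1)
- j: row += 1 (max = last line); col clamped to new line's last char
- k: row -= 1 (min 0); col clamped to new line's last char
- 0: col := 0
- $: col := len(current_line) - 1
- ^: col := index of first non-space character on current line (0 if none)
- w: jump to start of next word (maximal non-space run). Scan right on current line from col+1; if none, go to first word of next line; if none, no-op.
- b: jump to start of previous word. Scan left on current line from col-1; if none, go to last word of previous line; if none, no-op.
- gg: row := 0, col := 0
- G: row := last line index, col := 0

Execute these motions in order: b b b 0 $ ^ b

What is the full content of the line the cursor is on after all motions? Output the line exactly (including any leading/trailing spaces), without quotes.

After 1 (b): row=0 col=0 char='r'
After 2 (b): row=0 col=0 char='r'
After 3 (b): row=0 col=0 char='r'
After 4 (0): row=0 col=0 char='r'
After 5 ($): row=0 col=7 char='n'
After 6 (^): row=0 col=0 char='r'
After 7 (b): row=0 col=0 char='r'

Answer: rain sun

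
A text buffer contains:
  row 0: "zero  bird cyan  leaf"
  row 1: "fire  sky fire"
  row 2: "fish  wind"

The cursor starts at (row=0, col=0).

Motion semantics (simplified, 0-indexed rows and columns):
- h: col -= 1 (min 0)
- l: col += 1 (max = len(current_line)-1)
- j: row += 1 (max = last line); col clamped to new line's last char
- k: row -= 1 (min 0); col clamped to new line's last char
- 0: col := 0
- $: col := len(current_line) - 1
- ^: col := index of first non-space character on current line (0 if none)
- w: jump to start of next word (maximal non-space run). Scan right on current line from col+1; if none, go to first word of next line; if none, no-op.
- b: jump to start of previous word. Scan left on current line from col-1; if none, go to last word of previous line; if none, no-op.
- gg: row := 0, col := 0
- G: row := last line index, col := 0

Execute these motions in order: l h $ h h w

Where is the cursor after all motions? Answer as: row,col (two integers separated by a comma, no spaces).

Answer: 1,0

Derivation:
After 1 (l): row=0 col=1 char='e'
After 2 (h): row=0 col=0 char='z'
After 3 ($): row=0 col=20 char='f'
After 4 (h): row=0 col=19 char='a'
After 5 (h): row=0 col=18 char='e'
After 6 (w): row=1 col=0 char='f'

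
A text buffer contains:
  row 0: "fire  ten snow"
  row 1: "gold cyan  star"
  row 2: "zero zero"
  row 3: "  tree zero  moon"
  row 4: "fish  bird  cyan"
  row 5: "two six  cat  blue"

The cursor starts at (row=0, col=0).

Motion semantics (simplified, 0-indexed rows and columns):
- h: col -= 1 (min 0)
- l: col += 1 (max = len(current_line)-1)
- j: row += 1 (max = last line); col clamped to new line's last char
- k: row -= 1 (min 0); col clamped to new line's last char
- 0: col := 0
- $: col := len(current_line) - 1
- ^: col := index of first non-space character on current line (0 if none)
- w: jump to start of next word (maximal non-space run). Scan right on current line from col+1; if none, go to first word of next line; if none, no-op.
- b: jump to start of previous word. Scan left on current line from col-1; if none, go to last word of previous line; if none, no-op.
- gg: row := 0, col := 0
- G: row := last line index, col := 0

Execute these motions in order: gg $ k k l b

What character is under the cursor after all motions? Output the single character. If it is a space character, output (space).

Answer: s

Derivation:
After 1 (gg): row=0 col=0 char='f'
After 2 ($): row=0 col=13 char='w'
After 3 (k): row=0 col=13 char='w'
After 4 (k): row=0 col=13 char='w'
After 5 (l): row=0 col=13 char='w'
After 6 (b): row=0 col=10 char='s'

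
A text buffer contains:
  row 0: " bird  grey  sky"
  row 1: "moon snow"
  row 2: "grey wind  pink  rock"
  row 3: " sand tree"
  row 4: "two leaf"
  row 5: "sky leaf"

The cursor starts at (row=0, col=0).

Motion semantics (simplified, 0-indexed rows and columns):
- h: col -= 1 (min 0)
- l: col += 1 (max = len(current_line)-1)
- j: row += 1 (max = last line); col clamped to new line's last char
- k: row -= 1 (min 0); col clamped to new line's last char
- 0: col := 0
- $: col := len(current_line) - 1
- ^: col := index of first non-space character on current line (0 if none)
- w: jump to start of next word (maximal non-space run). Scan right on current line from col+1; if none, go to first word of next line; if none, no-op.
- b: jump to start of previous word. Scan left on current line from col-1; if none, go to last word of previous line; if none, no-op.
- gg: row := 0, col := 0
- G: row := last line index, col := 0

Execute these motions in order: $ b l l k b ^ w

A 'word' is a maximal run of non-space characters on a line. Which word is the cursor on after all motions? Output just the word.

After 1 ($): row=0 col=15 char='y'
After 2 (b): row=0 col=13 char='s'
After 3 (l): row=0 col=14 char='k'
After 4 (l): row=0 col=15 char='y'
After 5 (k): row=0 col=15 char='y'
After 6 (b): row=0 col=13 char='s'
After 7 (^): row=0 col=1 char='b'
After 8 (w): row=0 col=7 char='g'

Answer: grey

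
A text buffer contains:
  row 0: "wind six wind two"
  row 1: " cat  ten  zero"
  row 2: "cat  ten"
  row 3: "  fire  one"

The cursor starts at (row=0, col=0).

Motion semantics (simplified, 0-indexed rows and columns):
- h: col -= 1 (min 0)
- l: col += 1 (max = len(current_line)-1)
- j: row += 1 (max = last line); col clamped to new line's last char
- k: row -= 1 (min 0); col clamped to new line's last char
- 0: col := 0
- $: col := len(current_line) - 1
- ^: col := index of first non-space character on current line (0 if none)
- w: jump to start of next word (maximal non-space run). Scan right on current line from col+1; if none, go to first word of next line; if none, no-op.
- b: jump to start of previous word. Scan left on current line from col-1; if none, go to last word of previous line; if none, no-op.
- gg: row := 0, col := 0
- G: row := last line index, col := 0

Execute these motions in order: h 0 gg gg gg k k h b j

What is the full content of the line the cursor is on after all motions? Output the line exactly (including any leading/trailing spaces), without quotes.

After 1 (h): row=0 col=0 char='w'
After 2 (0): row=0 col=0 char='w'
After 3 (gg): row=0 col=0 char='w'
After 4 (gg): row=0 col=0 char='w'
After 5 (gg): row=0 col=0 char='w'
After 6 (k): row=0 col=0 char='w'
After 7 (k): row=0 col=0 char='w'
After 8 (h): row=0 col=0 char='w'
After 9 (b): row=0 col=0 char='w'
After 10 (j): row=1 col=0 char='_'

Answer:  cat  ten  zero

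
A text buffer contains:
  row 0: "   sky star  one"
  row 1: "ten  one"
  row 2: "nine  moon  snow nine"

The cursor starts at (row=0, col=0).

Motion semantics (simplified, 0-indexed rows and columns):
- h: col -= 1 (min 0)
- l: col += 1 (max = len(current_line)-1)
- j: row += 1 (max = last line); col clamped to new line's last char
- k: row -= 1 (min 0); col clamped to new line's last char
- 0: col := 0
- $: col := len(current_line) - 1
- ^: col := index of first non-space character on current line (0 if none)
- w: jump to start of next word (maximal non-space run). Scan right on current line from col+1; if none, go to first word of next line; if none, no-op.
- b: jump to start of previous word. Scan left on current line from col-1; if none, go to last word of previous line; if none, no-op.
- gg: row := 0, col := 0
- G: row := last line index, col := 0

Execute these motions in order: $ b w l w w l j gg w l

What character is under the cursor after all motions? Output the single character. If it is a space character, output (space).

After 1 ($): row=0 col=15 char='e'
After 2 (b): row=0 col=13 char='o'
After 3 (w): row=1 col=0 char='t'
After 4 (l): row=1 col=1 char='e'
After 5 (w): row=1 col=5 char='o'
After 6 (w): row=2 col=0 char='n'
After 7 (l): row=2 col=1 char='i'
After 8 (j): row=2 col=1 char='i'
After 9 (gg): row=0 col=0 char='_'
After 10 (w): row=0 col=3 char='s'
After 11 (l): row=0 col=4 char='k'

Answer: k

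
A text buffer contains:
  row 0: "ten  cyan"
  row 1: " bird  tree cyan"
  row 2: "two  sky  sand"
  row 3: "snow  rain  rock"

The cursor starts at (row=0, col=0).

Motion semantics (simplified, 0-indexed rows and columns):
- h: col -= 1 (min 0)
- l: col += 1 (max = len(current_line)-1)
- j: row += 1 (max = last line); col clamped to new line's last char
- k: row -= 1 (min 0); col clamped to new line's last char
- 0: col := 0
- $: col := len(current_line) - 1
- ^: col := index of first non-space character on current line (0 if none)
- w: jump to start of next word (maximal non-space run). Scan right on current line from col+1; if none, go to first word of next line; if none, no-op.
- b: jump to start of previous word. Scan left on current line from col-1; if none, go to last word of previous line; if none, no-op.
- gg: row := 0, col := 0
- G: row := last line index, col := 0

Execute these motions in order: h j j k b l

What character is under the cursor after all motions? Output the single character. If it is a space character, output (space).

After 1 (h): row=0 col=0 char='t'
After 2 (j): row=1 col=0 char='_'
After 3 (j): row=2 col=0 char='t'
After 4 (k): row=1 col=0 char='_'
After 5 (b): row=0 col=5 char='c'
After 6 (l): row=0 col=6 char='y'

Answer: y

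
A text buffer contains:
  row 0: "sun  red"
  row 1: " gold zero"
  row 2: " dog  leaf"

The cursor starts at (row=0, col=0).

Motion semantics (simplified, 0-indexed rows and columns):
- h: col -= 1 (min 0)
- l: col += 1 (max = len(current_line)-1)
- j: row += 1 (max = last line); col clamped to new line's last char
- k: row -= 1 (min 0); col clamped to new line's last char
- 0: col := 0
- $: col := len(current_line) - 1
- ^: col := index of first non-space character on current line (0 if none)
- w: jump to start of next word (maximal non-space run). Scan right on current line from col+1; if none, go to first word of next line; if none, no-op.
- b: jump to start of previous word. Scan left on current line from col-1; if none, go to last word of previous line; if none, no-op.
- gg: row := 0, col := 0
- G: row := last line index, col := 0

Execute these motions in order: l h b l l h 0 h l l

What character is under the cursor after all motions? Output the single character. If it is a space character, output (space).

After 1 (l): row=0 col=1 char='u'
After 2 (h): row=0 col=0 char='s'
After 3 (b): row=0 col=0 char='s'
After 4 (l): row=0 col=1 char='u'
After 5 (l): row=0 col=2 char='n'
After 6 (h): row=0 col=1 char='u'
After 7 (0): row=0 col=0 char='s'
After 8 (h): row=0 col=0 char='s'
After 9 (l): row=0 col=1 char='u'
After 10 (l): row=0 col=2 char='n'

Answer: n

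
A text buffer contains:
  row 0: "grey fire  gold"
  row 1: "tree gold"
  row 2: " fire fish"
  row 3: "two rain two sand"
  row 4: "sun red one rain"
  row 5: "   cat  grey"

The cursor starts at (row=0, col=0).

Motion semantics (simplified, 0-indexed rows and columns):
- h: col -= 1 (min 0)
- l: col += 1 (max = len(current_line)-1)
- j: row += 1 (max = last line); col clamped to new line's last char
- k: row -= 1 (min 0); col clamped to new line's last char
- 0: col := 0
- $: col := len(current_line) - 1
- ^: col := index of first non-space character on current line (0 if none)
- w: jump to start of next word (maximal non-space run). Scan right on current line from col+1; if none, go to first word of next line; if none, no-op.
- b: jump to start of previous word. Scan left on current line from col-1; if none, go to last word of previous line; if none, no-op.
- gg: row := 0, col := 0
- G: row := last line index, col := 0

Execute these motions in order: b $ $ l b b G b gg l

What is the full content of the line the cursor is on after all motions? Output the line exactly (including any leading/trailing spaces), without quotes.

Answer: grey fire  gold

Derivation:
After 1 (b): row=0 col=0 char='g'
After 2 ($): row=0 col=14 char='d'
After 3 ($): row=0 col=14 char='d'
After 4 (l): row=0 col=14 char='d'
After 5 (b): row=0 col=11 char='g'
After 6 (b): row=0 col=5 char='f'
After 7 (G): row=5 col=0 char='_'
After 8 (b): row=4 col=12 char='r'
After 9 (gg): row=0 col=0 char='g'
After 10 (l): row=0 col=1 char='r'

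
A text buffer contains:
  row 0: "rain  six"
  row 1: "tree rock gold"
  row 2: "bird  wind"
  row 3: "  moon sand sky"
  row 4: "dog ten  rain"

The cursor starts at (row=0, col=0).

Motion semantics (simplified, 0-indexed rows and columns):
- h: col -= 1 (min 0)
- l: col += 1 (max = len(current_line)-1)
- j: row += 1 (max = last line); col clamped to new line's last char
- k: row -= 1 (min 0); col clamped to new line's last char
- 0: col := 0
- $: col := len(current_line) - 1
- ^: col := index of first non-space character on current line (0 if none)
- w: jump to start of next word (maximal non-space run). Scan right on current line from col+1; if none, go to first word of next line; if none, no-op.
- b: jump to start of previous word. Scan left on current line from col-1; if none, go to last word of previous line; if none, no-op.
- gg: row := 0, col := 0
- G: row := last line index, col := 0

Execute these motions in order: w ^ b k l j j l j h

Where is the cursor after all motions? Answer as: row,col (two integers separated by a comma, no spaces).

After 1 (w): row=0 col=6 char='s'
After 2 (^): row=0 col=0 char='r'
After 3 (b): row=0 col=0 char='r'
After 4 (k): row=0 col=0 char='r'
After 5 (l): row=0 col=1 char='a'
After 6 (j): row=1 col=1 char='r'
After 7 (j): row=2 col=1 char='i'
After 8 (l): row=2 col=2 char='r'
After 9 (j): row=3 col=2 char='m'
After 10 (h): row=3 col=1 char='_'

Answer: 3,1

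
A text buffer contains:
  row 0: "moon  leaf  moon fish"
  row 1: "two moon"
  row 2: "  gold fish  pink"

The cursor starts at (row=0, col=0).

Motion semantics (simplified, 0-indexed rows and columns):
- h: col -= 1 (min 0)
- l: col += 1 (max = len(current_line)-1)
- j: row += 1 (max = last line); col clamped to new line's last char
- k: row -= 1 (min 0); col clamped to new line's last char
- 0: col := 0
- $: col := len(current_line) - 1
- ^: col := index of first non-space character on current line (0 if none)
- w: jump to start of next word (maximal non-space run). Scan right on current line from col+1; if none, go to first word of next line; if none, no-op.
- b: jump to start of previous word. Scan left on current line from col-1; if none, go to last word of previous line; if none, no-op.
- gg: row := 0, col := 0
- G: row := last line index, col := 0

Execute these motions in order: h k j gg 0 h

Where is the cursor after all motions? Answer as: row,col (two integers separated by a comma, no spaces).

After 1 (h): row=0 col=0 char='m'
After 2 (k): row=0 col=0 char='m'
After 3 (j): row=1 col=0 char='t'
After 4 (gg): row=0 col=0 char='m'
After 5 (0): row=0 col=0 char='m'
After 6 (h): row=0 col=0 char='m'

Answer: 0,0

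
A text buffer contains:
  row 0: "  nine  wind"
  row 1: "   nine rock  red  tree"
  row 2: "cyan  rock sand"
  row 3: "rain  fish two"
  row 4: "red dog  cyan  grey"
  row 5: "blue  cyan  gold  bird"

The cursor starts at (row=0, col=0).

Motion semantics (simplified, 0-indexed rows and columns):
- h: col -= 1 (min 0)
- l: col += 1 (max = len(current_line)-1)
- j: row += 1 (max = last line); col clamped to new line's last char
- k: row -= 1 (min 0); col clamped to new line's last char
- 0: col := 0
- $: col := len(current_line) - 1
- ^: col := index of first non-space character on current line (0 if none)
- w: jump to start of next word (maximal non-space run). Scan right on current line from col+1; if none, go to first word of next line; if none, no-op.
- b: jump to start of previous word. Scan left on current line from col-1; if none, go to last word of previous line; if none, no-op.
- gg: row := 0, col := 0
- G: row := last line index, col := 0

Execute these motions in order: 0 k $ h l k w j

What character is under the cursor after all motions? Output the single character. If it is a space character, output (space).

After 1 (0): row=0 col=0 char='_'
After 2 (k): row=0 col=0 char='_'
After 3 ($): row=0 col=11 char='d'
After 4 (h): row=0 col=10 char='n'
After 5 (l): row=0 col=11 char='d'
After 6 (k): row=0 col=11 char='d'
After 7 (w): row=1 col=3 char='n'
After 8 (j): row=2 col=3 char='n'

Answer: n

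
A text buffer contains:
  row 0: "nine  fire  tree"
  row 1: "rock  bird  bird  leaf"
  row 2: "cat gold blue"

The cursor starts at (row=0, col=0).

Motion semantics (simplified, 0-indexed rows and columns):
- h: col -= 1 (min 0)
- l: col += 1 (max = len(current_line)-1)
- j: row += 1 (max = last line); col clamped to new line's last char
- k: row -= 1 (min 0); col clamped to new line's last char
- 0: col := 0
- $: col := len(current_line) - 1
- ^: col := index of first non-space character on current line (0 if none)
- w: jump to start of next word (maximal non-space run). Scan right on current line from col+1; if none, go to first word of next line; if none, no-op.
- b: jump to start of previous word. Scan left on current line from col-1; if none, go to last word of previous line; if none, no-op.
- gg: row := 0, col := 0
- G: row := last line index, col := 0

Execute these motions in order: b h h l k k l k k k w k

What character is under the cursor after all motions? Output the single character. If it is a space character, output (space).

Answer: f

Derivation:
After 1 (b): row=0 col=0 char='n'
After 2 (h): row=0 col=0 char='n'
After 3 (h): row=0 col=0 char='n'
After 4 (l): row=0 col=1 char='i'
After 5 (k): row=0 col=1 char='i'
After 6 (k): row=0 col=1 char='i'
After 7 (l): row=0 col=2 char='n'
After 8 (k): row=0 col=2 char='n'
After 9 (k): row=0 col=2 char='n'
After 10 (k): row=0 col=2 char='n'
After 11 (w): row=0 col=6 char='f'
After 12 (k): row=0 col=6 char='f'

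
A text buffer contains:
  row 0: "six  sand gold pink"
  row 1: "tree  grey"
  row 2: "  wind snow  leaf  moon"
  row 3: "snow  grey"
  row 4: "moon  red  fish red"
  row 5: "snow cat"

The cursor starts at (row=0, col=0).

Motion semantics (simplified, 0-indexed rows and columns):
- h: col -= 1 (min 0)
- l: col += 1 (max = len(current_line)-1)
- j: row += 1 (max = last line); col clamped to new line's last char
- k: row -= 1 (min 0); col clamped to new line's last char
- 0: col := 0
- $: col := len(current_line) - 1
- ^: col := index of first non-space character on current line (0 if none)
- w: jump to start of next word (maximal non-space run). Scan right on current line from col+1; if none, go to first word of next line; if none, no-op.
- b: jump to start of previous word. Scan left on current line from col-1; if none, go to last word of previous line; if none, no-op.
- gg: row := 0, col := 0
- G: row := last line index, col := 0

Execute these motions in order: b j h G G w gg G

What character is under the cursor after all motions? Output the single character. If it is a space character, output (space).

After 1 (b): row=0 col=0 char='s'
After 2 (j): row=1 col=0 char='t'
After 3 (h): row=1 col=0 char='t'
After 4 (G): row=5 col=0 char='s'
After 5 (G): row=5 col=0 char='s'
After 6 (w): row=5 col=5 char='c'
After 7 (gg): row=0 col=0 char='s'
After 8 (G): row=5 col=0 char='s'

Answer: s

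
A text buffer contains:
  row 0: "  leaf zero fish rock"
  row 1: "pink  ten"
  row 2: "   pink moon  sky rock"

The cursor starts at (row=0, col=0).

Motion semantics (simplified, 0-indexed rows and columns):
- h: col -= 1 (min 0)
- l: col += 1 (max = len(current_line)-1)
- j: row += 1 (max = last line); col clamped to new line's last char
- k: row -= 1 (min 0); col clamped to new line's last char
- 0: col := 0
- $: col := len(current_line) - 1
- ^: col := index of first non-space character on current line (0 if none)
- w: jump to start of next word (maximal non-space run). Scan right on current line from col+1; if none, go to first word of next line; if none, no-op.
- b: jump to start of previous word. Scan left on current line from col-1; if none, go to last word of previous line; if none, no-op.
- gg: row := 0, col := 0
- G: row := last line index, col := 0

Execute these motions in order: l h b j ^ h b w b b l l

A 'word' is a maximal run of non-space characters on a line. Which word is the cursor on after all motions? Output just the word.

After 1 (l): row=0 col=1 char='_'
After 2 (h): row=0 col=0 char='_'
After 3 (b): row=0 col=0 char='_'
After 4 (j): row=1 col=0 char='p'
After 5 (^): row=1 col=0 char='p'
After 6 (h): row=1 col=0 char='p'
After 7 (b): row=0 col=17 char='r'
After 8 (w): row=1 col=0 char='p'
After 9 (b): row=0 col=17 char='r'
After 10 (b): row=0 col=12 char='f'
After 11 (l): row=0 col=13 char='i'
After 12 (l): row=0 col=14 char='s'

Answer: fish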